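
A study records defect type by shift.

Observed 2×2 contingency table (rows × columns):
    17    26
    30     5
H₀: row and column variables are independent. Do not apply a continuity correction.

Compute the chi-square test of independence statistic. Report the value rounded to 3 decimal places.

Row totals [43, 35], col totals [47, 31], n=78
χ² = (17−25.91)²/25.91 + (26−17.09)²/17.09 + (30−21.09)²/21.09 + (5−13.91)²/13.91 = 17.1818
df = 1

test statistic = 17.182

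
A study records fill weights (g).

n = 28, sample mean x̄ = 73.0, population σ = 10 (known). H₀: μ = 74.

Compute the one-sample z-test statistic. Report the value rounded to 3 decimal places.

test statistic = -0.529

SE = σ/√n = 10/√28 = 1.8898
z = (x̄−μ₀)/SE = (73.0−74)/1.8898 = -0.5292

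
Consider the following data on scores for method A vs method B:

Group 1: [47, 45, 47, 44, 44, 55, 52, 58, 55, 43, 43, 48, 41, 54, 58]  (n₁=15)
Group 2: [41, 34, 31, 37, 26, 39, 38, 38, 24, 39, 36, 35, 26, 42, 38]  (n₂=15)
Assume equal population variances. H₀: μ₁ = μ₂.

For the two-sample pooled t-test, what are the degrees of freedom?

df = n₁ + n₂ − 2 = 15 + 15 − 2 = 28

degrees of freedom = 28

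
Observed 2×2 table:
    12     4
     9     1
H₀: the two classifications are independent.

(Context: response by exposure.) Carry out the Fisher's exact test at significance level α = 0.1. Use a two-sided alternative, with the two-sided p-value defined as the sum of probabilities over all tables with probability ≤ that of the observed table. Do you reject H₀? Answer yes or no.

Margins: r₁=16, r₂=10, c₁=21, c₂=5, n=26
p_obs = C(16,12)·C(10,9)/C(26,21); sum pmf over tables with pmf ≤ p_obs
p-value (two-sided) = 0.61690
At α=0.1: p ≥ α → fail to reject H₀

reject H₀: no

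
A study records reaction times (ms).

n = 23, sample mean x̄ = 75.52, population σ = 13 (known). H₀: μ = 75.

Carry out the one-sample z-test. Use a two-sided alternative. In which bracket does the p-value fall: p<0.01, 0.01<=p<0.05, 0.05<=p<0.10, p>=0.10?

p-value bracket: p>=0.10

SE = σ/√n = 13/√23 = 2.7107
z = (x̄−μ₀)/SE = (75.52−75)/2.7107 = 0.1918
p-value (two-sided) = 0.84787
→ bracket: p>=0.10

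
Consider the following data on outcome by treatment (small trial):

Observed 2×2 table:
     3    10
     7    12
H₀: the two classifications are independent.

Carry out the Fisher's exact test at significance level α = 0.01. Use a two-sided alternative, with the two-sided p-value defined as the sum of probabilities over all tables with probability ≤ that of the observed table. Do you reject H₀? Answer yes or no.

Margins: r₁=13, r₂=19, c₁=10, c₂=22, n=32
p_obs = C(13,3)·C(19,7)/C(32,10); sum pmf over tables with pmf ≤ p_obs
p-value (two-sided) = 0.46732
At α=0.01: p ≥ α → fail to reject H₀

reject H₀: no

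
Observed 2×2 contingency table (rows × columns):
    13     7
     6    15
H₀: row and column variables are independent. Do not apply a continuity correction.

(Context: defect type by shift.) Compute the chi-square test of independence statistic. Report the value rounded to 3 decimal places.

Row totals [20, 21], col totals [19, 22], n=41
χ² = (13−9.27)²/9.27 + (7−10.73)²/10.73 + (6−9.73)²/9.73 + (15−11.27)²/11.27 = 5.4669
df = 1

test statistic = 5.467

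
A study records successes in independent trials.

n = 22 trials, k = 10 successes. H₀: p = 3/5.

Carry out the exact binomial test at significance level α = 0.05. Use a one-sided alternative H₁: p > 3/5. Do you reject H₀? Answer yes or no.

Exact binomial: n=22, k=10, p₀=3/5=0.6000
P(X≥10) from Σ C(n,i)·p₀^i·(1−p₀)^(n−i)
p-value (one-sided, H₁ greater) = 0.94489
At α=0.05: p ≥ α → fail to reject H₀

reject H₀: no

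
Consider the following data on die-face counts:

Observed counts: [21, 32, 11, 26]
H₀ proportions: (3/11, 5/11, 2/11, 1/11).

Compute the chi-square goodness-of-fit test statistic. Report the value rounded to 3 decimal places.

n = 90; E_i = n·p_i = [24.55, 40.91, 16.36, 8.18]
χ² = (21−24.55)²/24.55 + (32−40.91)²/40.91 + (11−16.36)²/16.36 + (26−8.18)²/8.18 = 43.0144
df = 3

test statistic = 43.014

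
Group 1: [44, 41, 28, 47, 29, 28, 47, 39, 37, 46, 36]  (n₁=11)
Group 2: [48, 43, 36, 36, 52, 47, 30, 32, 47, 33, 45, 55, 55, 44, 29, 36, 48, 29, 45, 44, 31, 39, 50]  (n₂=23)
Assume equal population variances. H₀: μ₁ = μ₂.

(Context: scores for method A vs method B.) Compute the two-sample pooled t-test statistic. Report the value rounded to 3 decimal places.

test statistic = -1.048

x̄₁=38.364, s₁=7.460, n₁=11
x̄₂=41.478, s₂=8.382, n₂=23
s_p² = [10·7.460² + 22·8.382²]/32 = 65.6964
SE = √(s_p²·(1/11+1/23)) = 2.9713
t = (38.364−41.478)/2.9713 = -1.0482
df = 32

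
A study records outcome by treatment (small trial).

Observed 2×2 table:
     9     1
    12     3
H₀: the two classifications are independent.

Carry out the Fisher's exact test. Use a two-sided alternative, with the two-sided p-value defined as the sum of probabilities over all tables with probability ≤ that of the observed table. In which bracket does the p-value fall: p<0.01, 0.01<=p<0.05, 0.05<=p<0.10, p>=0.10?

p-value bracket: p>=0.10

Margins: r₁=10, r₂=15, c₁=21, c₂=4, n=25
p_obs = C(10,9)·C(15,12)/C(25,21); sum pmf over tables with pmf ≤ p_obs
p-value (two-sided) = 0.62648
→ bracket: p>=0.10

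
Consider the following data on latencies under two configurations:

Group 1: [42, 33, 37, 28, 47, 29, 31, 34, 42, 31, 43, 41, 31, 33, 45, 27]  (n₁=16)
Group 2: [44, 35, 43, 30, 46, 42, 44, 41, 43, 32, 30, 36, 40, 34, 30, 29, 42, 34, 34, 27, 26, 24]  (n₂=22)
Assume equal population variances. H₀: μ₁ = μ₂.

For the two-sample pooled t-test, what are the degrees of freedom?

degrees of freedom = 36

df = n₁ + n₂ − 2 = 16 + 22 − 2 = 36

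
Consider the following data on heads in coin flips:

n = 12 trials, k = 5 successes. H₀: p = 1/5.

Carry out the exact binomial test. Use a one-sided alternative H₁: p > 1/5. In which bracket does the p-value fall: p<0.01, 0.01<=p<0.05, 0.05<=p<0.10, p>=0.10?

p-value bracket: 0.05<=p<0.10

Exact binomial: n=12, k=5, p₀=1/5=0.2000
P(X≥5) from Σ C(n,i)·p₀^i·(1−p₀)^(n−i)
p-value (one-sided, H₁ greater) = 0.07256
→ bracket: 0.05<=p<0.10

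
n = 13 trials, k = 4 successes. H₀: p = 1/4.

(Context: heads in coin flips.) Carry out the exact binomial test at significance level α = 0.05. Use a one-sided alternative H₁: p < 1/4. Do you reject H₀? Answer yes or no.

Exact binomial: n=13, k=4, p₀=1/4=0.2500
P(X≤4) from Σ C(n,i)·p₀^i·(1−p₀)^(n−i)
p-value (one-sided, H₁ less) = 0.79396
At α=0.05: p ≥ α → fail to reject H₀

reject H₀: no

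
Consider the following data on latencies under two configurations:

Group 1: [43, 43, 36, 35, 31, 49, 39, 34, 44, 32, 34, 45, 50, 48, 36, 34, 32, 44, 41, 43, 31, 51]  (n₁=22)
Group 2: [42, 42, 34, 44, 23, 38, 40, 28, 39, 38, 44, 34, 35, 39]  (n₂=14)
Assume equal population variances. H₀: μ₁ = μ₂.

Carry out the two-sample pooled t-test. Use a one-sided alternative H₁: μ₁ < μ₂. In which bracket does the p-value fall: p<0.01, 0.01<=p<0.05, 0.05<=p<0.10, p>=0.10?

x̄₁=39.773, s₁=6.568, n₁=22
x̄₂=37.143, s₂=5.985, n₂=14
s_p² = [21·6.568² + 13·5.985²]/34 = 40.3405
SE = √(s_p²·(1/22+1/14)) = 2.1714
t = (39.773−37.143)/2.1714 = 1.2111
df = 34
p-value (one-sided, H₁ less) = 0.88290
→ bracket: p>=0.10

p-value bracket: p>=0.10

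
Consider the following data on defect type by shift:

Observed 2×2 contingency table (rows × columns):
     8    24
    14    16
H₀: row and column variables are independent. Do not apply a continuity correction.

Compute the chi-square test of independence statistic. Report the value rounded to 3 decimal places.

test statistic = 3.175

Row totals [32, 30], col totals [22, 40], n=62
χ² = (8−11.35)²/11.35 + (24−20.65)²/20.65 + (14−10.65)²/10.65 + (16−19.35)²/19.35 = 3.1752
df = 1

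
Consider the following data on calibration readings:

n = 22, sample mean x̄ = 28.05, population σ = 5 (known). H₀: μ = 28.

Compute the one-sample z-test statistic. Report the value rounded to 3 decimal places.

test statistic = 0.047

SE = σ/√n = 5/√22 = 1.0660
z = (x̄−μ₀)/SE = (28.05−28)/1.0660 = 0.0469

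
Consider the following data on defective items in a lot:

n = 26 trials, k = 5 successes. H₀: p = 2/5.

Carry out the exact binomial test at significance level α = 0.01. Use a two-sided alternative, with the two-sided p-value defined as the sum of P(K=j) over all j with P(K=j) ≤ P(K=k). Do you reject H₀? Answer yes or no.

Exact binomial: n=26, k=5, p₀=2/5=0.4000
P(X=j) = C(n,j)·p₀^j·(1−p₀)^(n−j); p = Σ P(X=j) over j with P(X=j) ≤ P(X=5)
p-value (two-sided) = 0.04306
At α=0.01: p ≥ α → fail to reject H₀

reject H₀: no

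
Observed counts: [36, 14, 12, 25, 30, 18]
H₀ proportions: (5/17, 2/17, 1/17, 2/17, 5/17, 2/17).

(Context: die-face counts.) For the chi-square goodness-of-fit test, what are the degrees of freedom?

degrees of freedom = 5

df = k − 1 = 6 − 1 = 5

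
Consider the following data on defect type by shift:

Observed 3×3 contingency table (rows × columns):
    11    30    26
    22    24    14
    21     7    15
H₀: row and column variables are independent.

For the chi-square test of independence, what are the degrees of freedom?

df = (r−1)(c−1) = (3−1)·(3−1) = 4

degrees of freedom = 4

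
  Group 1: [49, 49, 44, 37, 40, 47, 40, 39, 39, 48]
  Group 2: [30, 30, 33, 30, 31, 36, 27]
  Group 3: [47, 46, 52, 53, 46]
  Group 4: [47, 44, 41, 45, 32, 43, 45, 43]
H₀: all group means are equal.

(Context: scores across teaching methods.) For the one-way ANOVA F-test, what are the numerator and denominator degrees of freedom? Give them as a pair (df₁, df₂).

k = 4 groups, N = 30 total
df = (k−1, N−k) = (4−1, 30−4) = (3, 26)

degrees of freedom = [3, 26]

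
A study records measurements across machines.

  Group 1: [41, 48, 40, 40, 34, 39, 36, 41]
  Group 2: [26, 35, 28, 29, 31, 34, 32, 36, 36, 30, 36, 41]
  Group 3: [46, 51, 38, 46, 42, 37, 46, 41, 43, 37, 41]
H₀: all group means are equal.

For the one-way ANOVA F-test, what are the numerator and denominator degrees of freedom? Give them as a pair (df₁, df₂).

k = 3 groups, N = 31 total
df = (k−1, N−k) = (3−1, 31−3) = (2, 28)

degrees of freedom = [2, 28]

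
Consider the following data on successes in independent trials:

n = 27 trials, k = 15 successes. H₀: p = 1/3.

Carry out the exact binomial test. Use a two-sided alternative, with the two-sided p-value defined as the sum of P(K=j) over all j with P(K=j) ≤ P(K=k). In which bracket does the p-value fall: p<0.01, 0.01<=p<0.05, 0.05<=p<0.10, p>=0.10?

p-value bracket: 0.01<=p<0.05

Exact binomial: n=27, k=15, p₀=1/3=0.3333
P(X=j) = C(n,j)·p₀^j·(1−p₀)^(n−j); p = Σ P(X=j) over j with P(X=j) ≤ P(X=15)
p-value (two-sided) = 0.02261
→ bracket: 0.01<=p<0.05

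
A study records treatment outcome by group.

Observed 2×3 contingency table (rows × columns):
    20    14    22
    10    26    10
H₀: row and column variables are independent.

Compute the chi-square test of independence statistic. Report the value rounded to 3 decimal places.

test statistic = 10.554

Row totals [56, 46], col totals [30, 40, 32], n=102
χ² = (20−16.47)²/16.47 + (14−21.96)²/21.96 + (22−17.57)²/17.57 + (10−13.53)²/13.53 + (26−18.04)²/18.04 + (10−14.43)²/14.43 = 10.5544
df = 2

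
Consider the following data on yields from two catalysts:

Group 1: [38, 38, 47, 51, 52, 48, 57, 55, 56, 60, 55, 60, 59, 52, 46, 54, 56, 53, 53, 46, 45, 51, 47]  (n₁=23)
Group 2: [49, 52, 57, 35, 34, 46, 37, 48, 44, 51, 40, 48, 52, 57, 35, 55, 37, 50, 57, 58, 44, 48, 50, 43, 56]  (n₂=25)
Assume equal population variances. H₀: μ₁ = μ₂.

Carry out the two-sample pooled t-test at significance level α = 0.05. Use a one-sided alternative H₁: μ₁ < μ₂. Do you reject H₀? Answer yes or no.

reject H₀: no

x̄₁=51.261, s₁=6.129, n₁=23
x̄₂=47.320, s₂=7.625, n₂=25
s_p² = [22·6.129² + 24·7.625²]/46 = 48.3016
SE = √(s_p²·(1/23+1/25)) = 2.0080
t = (51.261−47.320)/2.0080 = 1.9626
df = 46
p-value (one-sided, H₁ less) = 0.97212
At α=0.05: p ≥ α → fail to reject H₀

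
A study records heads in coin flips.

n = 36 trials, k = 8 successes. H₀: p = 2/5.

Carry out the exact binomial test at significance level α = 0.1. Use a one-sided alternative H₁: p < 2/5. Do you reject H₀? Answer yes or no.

Exact binomial: n=36, k=8, p₀=2/5=0.4000
P(X≤8) from Σ C(n,i)·p₀^i·(1−p₀)^(n−i)
p-value (one-sided, H₁ less) = 0.01964
At α=0.1: p < α → reject H₀

reject H₀: yes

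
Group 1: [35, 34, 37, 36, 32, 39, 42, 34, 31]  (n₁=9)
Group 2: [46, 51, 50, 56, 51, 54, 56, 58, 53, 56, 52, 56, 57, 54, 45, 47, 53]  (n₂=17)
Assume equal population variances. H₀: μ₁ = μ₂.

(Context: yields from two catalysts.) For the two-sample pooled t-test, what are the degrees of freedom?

df = n₁ + n₂ − 2 = 9 + 17 − 2 = 24

degrees of freedom = 24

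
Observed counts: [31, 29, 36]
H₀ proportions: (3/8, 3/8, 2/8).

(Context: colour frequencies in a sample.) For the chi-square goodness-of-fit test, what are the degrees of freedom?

degrees of freedom = 2

df = k − 1 = 3 − 1 = 2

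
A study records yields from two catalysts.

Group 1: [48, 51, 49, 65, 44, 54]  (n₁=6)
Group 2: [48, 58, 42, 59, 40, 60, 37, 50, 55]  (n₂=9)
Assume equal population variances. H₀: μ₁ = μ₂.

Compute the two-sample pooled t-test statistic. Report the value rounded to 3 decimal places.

test statistic = 0.451

x̄₁=51.833, s₁=7.250, n₁=6
x̄₂=49.889, s₂=8.710, n₂=9
s_p² = [5·7.250² + 8·8.710²]/13 = 66.9017
SE = √(s_p²·(1/6+1/9)) = 4.3109
t = (51.833−49.889)/4.3109 = 0.4511
df = 13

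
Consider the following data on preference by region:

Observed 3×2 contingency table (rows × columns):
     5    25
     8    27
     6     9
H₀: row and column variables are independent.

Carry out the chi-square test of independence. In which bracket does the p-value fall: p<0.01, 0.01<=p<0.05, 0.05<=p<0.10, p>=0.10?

Row totals [30, 35, 15], col totals [19, 61], n=80
χ² = (5−7.12)²/7.12 + (25−22.88)²/22.88 + (8−8.31)²/8.31 + (27−26.69)²/26.69 + (6−3.56)²/3.56 + (9−11.44)²/11.44 = 3.0338
df = 2
p-value (upper-tail) = 0.21939
→ bracket: p>=0.10

p-value bracket: p>=0.10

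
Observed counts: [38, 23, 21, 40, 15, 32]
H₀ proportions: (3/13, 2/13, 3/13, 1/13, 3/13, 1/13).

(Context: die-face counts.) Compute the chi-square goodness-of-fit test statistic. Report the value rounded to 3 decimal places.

test statistic = 107.295

n = 169; E_i = n·p_i = [39.00, 26.00, 39.00, 13.00, 39.00, 13.00]
χ² = (38−39.00)²/39.00 + (23−26.00)²/26.00 + (21−39.00)²/39.00 + (40−13.00)²/13.00 + (15−39.00)²/39.00 + (32−13.00)²/13.00 = 107.2949
df = 5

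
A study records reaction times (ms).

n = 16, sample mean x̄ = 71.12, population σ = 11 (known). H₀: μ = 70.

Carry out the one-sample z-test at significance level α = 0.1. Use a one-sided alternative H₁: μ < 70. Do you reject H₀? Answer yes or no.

SE = σ/√n = 11/√16 = 2.7500
z = (x̄−μ₀)/SE = (71.12−70)/2.7500 = 0.4073
p-value (one-sided, H₁ less) = 0.65810
At α=0.1: p ≥ α → fail to reject H₀

reject H₀: no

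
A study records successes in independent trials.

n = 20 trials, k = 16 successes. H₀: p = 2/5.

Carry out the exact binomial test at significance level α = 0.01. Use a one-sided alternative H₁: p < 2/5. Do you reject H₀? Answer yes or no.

Exact binomial: n=20, k=16, p₀=2/5=0.4000
P(X≤16) from Σ C(n,i)·p₀^i·(1−p₀)^(n−i)
p-value (one-sided, H₁ less) = 0.99995
At α=0.01: p ≥ α → fail to reject H₀

reject H₀: no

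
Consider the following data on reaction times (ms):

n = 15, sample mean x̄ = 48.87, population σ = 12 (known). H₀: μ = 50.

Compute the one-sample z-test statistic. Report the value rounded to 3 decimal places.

SE = σ/√n = 12/√15 = 3.0984
z = (x̄−μ₀)/SE = (48.87−50)/3.0984 = -0.3647

test statistic = -0.365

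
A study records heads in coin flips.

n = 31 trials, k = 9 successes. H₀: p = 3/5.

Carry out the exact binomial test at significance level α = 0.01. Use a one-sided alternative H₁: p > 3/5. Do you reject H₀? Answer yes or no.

Exact binomial: n=31, k=9, p₀=3/5=0.6000
P(X≥9) from Σ C(n,i)·p₀^i·(1−p₀)^(n−i)
p-value (one-sided, H₁ greater) = 0.99988
At α=0.01: p ≥ α → fail to reject H₀

reject H₀: no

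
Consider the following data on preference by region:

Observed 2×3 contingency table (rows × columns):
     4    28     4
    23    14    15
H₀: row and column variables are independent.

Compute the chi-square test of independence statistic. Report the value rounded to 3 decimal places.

Row totals [36, 52], col totals [27, 42, 19], n=88
χ² = (4−11.05)²/11.05 + (28−17.18)²/17.18 + (4−7.77)²/7.77 + (23−15.95)²/15.95 + (14−24.82)²/24.82 + (15−11.23)²/11.23 = 22.2313
df = 2

test statistic = 22.231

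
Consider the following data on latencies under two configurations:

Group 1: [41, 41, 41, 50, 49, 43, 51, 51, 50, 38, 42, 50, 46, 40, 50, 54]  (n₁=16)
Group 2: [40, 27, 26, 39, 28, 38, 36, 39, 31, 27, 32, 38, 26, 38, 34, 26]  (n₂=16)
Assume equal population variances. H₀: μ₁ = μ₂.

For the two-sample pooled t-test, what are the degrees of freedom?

df = n₁ + n₂ − 2 = 16 + 16 − 2 = 30

degrees of freedom = 30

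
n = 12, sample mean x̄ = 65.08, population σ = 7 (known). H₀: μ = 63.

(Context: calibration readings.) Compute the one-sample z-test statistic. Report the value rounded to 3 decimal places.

SE = σ/√n = 7/√12 = 2.0207
z = (x̄−μ₀)/SE = (65.08−63)/2.0207 = 1.0293

test statistic = 1.029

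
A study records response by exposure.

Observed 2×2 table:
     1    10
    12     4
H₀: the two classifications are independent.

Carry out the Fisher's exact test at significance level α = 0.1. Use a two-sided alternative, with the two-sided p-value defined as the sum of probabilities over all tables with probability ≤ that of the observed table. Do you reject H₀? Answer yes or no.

reject H₀: yes

Margins: r₁=11, r₂=16, c₁=13, c₂=14, n=27
p_obs = C(11,1)·C(16,12)/C(27,13); sum pmf over tables with pmf ≤ p_obs
p-value (two-sided) = 0.00134
At α=0.1: p < α → reject H₀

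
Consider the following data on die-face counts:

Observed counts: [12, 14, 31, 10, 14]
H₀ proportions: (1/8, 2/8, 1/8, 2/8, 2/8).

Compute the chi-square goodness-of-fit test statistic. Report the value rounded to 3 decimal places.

n = 81; E_i = n·p_i = [10.12, 20.25, 10.12, 20.25, 20.25]
χ² = (12−10.12)²/10.12 + (14−20.25)²/20.25 + (31−10.12)²/10.12 + (10−20.25)²/20.25 + (14−20.25)²/20.25 = 52.4321
df = 4

test statistic = 52.432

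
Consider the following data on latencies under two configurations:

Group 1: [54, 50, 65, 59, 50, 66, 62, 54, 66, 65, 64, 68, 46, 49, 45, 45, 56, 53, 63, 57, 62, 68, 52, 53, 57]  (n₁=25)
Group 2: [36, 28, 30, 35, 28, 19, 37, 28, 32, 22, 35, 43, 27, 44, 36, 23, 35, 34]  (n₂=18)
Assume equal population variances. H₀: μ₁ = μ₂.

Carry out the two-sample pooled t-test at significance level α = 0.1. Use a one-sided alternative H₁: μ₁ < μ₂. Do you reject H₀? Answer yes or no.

reject H₀: no

x̄₁=57.160, s₁=7.409, n₁=25
x̄₂=31.778, s₂=6.770, n₂=18
s_p² = [24·7.409² + 17·6.770²]/41 = 51.1334
SE = √(s_p²·(1/25+1/18)) = 2.2104
t = (57.160−31.778)/2.2104 = 11.4828
df = 41
p-value (one-sided, H₁ less) = 1.00000
At α=0.1: p ≥ α → fail to reject H₀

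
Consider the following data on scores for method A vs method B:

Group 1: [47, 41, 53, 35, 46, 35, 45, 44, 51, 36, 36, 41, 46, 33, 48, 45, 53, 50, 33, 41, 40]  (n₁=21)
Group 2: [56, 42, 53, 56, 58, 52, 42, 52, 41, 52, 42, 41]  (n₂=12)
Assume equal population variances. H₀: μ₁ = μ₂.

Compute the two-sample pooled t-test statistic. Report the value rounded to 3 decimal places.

x̄₁=42.810, s₁=6.431, n₁=21
x̄₂=48.917, s₂=6.721, n₂=12
s_p² = [20·6.431² + 11·6.721²]/31 = 42.7147
SE = √(s_p²·(1/21+1/12)) = 2.3651
t = (42.810−48.917)/2.3651 = -2.5822
df = 31

test statistic = -2.582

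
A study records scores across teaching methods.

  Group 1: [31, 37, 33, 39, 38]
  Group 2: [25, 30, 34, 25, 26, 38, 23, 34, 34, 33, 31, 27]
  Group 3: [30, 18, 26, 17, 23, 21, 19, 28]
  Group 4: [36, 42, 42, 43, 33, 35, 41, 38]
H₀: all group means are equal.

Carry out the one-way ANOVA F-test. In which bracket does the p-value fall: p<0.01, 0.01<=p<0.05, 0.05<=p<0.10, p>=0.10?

Group means [35.60, 30.00, 22.75, 38.75], grand mean 31.212
SSB = Σnᵢ(x̄ᵢ−x̄)² = 1141.315; SSW = ΣΣ(x−x̄ᵢ)² = 556.200
MSB = 1141.315/3 = 380.4384; MSW = 556.200/29 = 19.1793
F = MSB/MSW = 19.8359
df = (3, 29)
p-value (upper-tail) = 0.00000
→ bracket: p<0.01

p-value bracket: p<0.01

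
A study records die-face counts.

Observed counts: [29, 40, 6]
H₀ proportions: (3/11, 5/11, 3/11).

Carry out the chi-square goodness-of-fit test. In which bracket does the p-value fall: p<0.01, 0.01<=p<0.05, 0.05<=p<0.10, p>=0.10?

n = 75; E_i = n·p_i = [20.45, 34.09, 20.45]
χ² = (29−20.45)²/20.45 + (40−34.09)²/34.09 + (6−20.45)²/20.45 = 14.8089
df = 2
p-value (upper-tail) = 0.00061
→ bracket: p<0.01

p-value bracket: p<0.01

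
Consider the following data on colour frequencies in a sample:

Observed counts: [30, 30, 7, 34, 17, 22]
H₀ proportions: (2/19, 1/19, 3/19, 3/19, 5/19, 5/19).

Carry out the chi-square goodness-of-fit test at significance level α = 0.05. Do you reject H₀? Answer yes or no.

reject H₀: yes

n = 140; E_i = n·p_i = [14.74, 7.37, 22.11, 22.11, 36.84, 36.84]
χ² = (30−14.74)²/14.74 + (30−7.37)²/7.37 + (7−22.11)²/22.11 + (34−22.11)²/22.11 + (17−36.84)²/36.84 + (22−36.84)²/36.84 = 118.7076
df = 5
p-value (upper-tail) = 0.00000
At α=0.05: p < α → reject H₀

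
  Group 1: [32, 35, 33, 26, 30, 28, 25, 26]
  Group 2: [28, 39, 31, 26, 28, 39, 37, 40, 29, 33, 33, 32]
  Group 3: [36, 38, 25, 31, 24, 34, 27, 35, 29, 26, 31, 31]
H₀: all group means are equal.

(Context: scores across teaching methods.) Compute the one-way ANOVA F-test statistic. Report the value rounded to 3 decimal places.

Group means [29.38, 32.92, 30.58], grand mean 31.156
SSB = Σnᵢ(x̄ᵢ−x̄)² = 66.510; SSW = ΣΣ(x−x̄ᵢ)² = 579.708
MSB = 66.510/2 = 33.2552; MSW = 579.708/29 = 19.9899
F = MSB/MSW = 1.6636
df = (2, 29)

test statistic = 1.664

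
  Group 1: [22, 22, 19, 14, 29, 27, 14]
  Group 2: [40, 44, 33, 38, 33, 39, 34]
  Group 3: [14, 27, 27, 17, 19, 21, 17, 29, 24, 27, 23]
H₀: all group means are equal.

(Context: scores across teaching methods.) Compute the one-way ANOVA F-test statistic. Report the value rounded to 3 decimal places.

Group means [21.00, 37.29, 22.27], grand mean 26.120
SSB = Σnᵢ(x̄ᵢ−x̄)² = 1219.030; SSW = ΣΣ(x−x̄ᵢ)² = 559.610
MSB = 1219.030/2 = 609.5148; MSW = 559.610/22 = 25.4368
F = MSB/MSW = 23.9619
df = (2, 22)

test statistic = 23.962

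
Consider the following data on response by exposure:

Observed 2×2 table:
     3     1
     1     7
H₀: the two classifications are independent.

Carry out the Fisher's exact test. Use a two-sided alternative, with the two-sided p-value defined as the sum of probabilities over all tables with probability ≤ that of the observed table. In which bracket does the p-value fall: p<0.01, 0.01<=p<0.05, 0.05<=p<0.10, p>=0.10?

Margins: r₁=4, r₂=8, c₁=4, c₂=8, n=12
p_obs = C(4,3)·C(8,1)/C(12,4); sum pmf over tables with pmf ≤ p_obs
p-value (two-sided) = 0.06667
→ bracket: 0.05<=p<0.10

p-value bracket: 0.05<=p<0.10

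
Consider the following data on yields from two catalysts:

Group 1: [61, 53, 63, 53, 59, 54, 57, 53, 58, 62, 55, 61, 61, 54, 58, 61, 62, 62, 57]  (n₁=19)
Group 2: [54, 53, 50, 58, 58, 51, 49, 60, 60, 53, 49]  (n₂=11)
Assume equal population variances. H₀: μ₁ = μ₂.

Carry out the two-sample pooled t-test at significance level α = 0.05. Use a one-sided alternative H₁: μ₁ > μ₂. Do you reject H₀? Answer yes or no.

x̄₁=58.105, s₁=3.557, n₁=19
x̄₂=54.091, s₂=4.253, n₂=11
s_p² = [18·3.557² + 10·4.253²]/28 = 14.5964
SE = √(s_p²·(1/19+1/11)) = 1.4475
t = (58.105−54.091)/1.4475 = 2.7734
df = 28
p-value (one-sided, H₁ greater) = 0.00488
At α=0.05: p < α → reject H₀

reject H₀: yes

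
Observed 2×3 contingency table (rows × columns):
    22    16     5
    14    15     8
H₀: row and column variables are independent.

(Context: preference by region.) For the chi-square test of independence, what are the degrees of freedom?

df = (r−1)(c−1) = (2−1)·(3−1) = 2

degrees of freedom = 2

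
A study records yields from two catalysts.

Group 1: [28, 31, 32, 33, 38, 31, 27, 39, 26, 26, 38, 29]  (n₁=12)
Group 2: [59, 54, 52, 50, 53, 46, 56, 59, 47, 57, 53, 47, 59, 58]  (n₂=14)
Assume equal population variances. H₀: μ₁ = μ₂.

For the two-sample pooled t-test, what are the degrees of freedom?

degrees of freedom = 24

df = n₁ + n₂ − 2 = 12 + 14 − 2 = 24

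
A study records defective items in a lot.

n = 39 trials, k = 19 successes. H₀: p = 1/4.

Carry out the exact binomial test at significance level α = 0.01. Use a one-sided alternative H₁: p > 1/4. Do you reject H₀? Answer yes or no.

Exact binomial: n=39, k=19, p₀=1/4=0.2500
P(X≥19) from Σ C(n,i)·p₀^i·(1−p₀)^(n−i)
p-value (one-sided, H₁ greater) = 0.00117
At α=0.01: p < α → reject H₀

reject H₀: yes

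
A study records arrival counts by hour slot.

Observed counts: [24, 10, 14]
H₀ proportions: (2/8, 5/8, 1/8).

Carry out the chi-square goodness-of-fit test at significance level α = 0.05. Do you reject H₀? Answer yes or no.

n = 48; E_i = n·p_i = [12.00, 30.00, 6.00]
χ² = (24−12.00)²/12.00 + (10−30.00)²/30.00 + (14−6.00)²/6.00 = 36.0000
df = 2
p-value (upper-tail) = 0.00000
At α=0.05: p < α → reject H₀

reject H₀: yes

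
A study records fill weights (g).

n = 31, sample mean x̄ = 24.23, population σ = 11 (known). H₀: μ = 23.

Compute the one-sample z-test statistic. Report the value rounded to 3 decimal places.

SE = σ/√n = 11/√31 = 1.9757
z = (x̄−μ₀)/SE = (24.23−23)/1.9757 = 0.6226

test statistic = 0.623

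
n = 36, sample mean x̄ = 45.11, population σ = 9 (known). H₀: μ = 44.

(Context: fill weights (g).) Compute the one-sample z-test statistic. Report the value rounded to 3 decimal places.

test statistic = 0.740

SE = σ/√n = 9/√36 = 1.5000
z = (x̄−μ₀)/SE = (45.11−44)/1.5000 = 0.7400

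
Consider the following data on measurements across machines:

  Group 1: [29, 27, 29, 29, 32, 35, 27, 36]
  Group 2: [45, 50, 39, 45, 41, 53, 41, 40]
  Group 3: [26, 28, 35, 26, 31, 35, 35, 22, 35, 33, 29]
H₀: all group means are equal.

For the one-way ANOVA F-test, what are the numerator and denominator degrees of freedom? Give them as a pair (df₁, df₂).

k = 3 groups, N = 27 total
df = (k−1, N−k) = (3−1, 27−3) = (2, 24)

degrees of freedom = [2, 24]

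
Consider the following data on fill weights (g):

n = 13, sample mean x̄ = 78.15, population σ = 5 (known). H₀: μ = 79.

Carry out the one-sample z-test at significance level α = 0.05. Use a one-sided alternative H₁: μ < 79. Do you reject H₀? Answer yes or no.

SE = σ/√n = 5/√13 = 1.3868
z = (x̄−μ₀)/SE = (78.15−79)/1.3868 = -0.6129
p-value (one-sided, H₁ less) = 0.26996
At α=0.05: p ≥ α → fail to reject H₀

reject H₀: no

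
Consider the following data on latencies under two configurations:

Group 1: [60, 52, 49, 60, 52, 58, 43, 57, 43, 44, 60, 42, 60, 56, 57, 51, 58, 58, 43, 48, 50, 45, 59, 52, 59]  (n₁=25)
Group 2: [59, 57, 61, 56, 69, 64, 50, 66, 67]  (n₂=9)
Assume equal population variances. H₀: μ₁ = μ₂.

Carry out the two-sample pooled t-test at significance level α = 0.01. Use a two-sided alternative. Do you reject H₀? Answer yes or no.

x̄₁=52.640, s₁=6.467, n₁=25
x̄₂=61.000, s₂=6.124, n₂=9
s_p² = [24·6.467² + 8·6.124²]/32 = 40.7425
SE = √(s_p²·(1/25+1/9)) = 2.4813
t = (52.640−61.000)/2.4813 = -3.3693
df = 32
p-value (two-sided) = 0.00198
At α=0.01: p < α → reject H₀

reject H₀: yes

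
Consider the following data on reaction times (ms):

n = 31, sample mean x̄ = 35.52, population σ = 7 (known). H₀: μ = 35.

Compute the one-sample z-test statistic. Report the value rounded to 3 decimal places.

SE = σ/√n = 7/√31 = 1.2572
z = (x̄−μ₀)/SE = (35.52−35)/1.2572 = 0.4136

test statistic = 0.414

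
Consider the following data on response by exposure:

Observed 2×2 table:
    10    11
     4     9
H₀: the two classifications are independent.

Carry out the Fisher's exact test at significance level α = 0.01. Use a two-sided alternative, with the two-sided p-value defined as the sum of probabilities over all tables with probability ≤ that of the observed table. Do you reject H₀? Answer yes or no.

reject H₀: no

Margins: r₁=21, r₂=13, c₁=14, c₂=20, n=34
p_obs = C(21,10)·C(13,4)/C(34,14); sum pmf over tables with pmf ≤ p_obs
p-value (two-sided) = 0.47738
At α=0.01: p ≥ α → fail to reject H₀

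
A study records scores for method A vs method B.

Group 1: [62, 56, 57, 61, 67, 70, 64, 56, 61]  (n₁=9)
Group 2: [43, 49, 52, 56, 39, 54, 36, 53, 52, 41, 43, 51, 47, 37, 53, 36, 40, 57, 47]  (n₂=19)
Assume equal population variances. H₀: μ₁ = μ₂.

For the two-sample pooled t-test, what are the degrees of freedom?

degrees of freedom = 26

df = n₁ + n₂ − 2 = 9 + 19 − 2 = 26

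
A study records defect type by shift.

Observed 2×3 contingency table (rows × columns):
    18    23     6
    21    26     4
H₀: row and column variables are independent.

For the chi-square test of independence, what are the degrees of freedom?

df = (r−1)(c−1) = (2−1)·(3−1) = 2

degrees of freedom = 2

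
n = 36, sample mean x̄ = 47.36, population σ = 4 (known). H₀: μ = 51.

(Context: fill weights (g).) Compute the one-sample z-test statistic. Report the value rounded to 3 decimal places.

SE = σ/√n = 4/√36 = 0.6667
z = (x̄−μ₀)/SE = (47.36−51)/0.6667 = -5.4600

test statistic = -5.460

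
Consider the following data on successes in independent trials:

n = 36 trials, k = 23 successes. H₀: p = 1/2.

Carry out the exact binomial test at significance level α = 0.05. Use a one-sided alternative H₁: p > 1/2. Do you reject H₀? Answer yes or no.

Exact binomial: n=36, k=23, p₀=1/2=0.5000
P(X≥23) from Σ C(n,i)·p₀^i·(1−p₀)^(n−i)
p-value (one-sided, H₁ greater) = 0.06625
At α=0.05: p ≥ α → fail to reject H₀

reject H₀: no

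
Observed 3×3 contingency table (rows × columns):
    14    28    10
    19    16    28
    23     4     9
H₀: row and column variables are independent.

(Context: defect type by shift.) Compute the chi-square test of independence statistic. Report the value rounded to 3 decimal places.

test statistic = 29.236

Row totals [52, 63, 36], col totals [56, 48, 47], n=151
χ² = (14−19.28)²/19.28 + (28−16.53)²/16.53 + (10−16.19)²/16.19 + (19−23.36)²/23.36 + (16−20.03)²/20.03 + (28−19.61)²/19.61 + (23−13.35)²/13.35 + (4−11.44)²/11.44 + (9−11.21)²/11.21 = 29.2359
df = 4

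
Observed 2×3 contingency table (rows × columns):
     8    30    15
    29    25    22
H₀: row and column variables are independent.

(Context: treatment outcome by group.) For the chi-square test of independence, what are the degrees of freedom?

degrees of freedom = 2

df = (r−1)(c−1) = (2−1)·(3−1) = 2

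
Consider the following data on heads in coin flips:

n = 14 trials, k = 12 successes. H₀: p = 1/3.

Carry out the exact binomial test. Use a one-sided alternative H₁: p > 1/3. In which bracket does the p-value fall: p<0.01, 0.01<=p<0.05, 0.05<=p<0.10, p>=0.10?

Exact binomial: n=14, k=12, p₀=1/3=0.3333
P(X≥12) from Σ C(n,i)·p₀^i·(1−p₀)^(n−i)
p-value (one-sided, H₁ greater) = 0.00008
→ bracket: p<0.01

p-value bracket: p<0.01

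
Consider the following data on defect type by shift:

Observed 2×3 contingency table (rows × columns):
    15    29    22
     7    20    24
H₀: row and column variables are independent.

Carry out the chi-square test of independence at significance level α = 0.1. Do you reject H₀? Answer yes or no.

reject H₀: no

Row totals [66, 51], col totals [22, 49, 46], n=117
χ² = (15−12.41)²/12.41 + (29−27.64)²/27.64 + (22−25.95)²/25.95 + (7−9.59)²/9.59 + (20−21.36)²/21.36 + (24−20.05)²/20.05 = 2.7716
df = 2
p-value (upper-tail) = 0.25013
At α=0.1: p ≥ α → fail to reject H₀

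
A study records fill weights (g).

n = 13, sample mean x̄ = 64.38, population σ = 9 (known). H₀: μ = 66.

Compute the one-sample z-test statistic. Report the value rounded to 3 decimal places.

test statistic = -0.649

SE = σ/√n = 9/√13 = 2.4962
z = (x̄−μ₀)/SE = (64.38−66)/2.4962 = -0.6490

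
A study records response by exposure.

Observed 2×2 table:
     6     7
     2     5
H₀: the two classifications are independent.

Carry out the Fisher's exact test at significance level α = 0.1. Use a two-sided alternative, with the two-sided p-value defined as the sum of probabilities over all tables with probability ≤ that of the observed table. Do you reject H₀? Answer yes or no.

Margins: r₁=13, r₂=7, c₁=8, c₂=12, n=20
p_obs = C(13,6)·C(7,2)/C(20,8); sum pmf over tables with pmf ≤ p_obs
p-value (two-sided) = 0.64241
At α=0.1: p ≥ α → fail to reject H₀

reject H₀: no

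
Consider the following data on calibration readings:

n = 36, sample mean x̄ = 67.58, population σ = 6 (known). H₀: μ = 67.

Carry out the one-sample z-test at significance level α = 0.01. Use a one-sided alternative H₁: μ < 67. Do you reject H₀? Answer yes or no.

reject H₀: no

SE = σ/√n = 6/√36 = 1.0000
z = (x̄−μ₀)/SE = (67.58−67)/1.0000 = 0.5800
p-value (one-sided, H₁ less) = 0.71904
At α=0.01: p ≥ α → fail to reject H₀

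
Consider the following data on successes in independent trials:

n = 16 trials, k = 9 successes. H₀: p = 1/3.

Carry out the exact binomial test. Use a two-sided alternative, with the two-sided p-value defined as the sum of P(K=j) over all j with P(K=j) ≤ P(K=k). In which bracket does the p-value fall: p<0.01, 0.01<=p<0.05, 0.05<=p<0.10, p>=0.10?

p-value bracket: 0.05<=p<0.10

Exact binomial: n=16, k=9, p₀=1/3=0.3333
P(X=j) = C(n,j)·p₀^j·(1−p₀)^(n−j); p = Σ P(X=j) over j with P(X=j) ≤ P(X=9)
p-value (two-sided) = 0.06366
→ bracket: 0.05<=p<0.10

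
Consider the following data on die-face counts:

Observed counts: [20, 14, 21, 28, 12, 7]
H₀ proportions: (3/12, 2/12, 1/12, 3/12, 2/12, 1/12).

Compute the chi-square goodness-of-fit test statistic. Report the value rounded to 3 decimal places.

test statistic = 22.078

n = 102; E_i = n·p_i = [25.50, 17.00, 8.50, 25.50, 17.00, 8.50]
χ² = (20−25.50)²/25.50 + (14−17.00)²/17.00 + (21−8.50)²/8.50 + (28−25.50)²/25.50 + (12−17.00)²/17.00 + (7−8.50)²/8.50 = 22.0784
df = 5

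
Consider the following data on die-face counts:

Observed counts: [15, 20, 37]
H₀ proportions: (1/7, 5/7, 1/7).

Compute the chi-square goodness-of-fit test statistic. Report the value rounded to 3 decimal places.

n = 72; E_i = n·p_i = [10.29, 51.43, 10.29]
χ² = (15−10.29)²/10.29 + (20−51.43)²/51.43 + (37−10.29)²/10.29 = 90.7500
df = 2

test statistic = 90.750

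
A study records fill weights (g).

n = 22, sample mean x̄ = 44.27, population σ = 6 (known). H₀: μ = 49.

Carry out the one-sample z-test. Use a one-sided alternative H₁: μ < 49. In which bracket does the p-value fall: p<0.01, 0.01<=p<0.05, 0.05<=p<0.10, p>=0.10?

p-value bracket: p<0.01

SE = σ/√n = 6/√22 = 1.2792
z = (x̄−μ₀)/SE = (44.27−49)/1.2792 = -3.6976
p-value (one-sided, H₁ less) = 0.00011
→ bracket: p<0.01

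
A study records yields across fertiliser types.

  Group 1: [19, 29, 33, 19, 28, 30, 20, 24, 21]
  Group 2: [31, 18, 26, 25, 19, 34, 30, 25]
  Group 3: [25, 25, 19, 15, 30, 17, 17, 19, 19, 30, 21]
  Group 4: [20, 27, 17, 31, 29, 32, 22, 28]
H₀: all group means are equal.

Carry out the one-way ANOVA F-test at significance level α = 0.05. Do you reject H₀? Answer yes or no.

reject H₀: no

Group means [24.78, 26.00, 21.55, 25.75], grand mean 24.278
SSB = Σnᵢ(x̄ᵢ−x̄)² = 125.439; SSW = ΣΣ(x−x̄ᵢ)² = 925.783
MSB = 125.439/3 = 41.8131; MSW = 925.783/32 = 28.9307
F = MSB/MSW = 1.4453
df = (3, 32)
p-value (upper-tail) = 0.24794
At α=0.05: p ≥ α → fail to reject H₀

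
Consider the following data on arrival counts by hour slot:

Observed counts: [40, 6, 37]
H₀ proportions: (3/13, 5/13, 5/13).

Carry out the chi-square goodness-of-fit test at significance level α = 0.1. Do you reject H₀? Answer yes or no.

reject H₀: yes

n = 83; E_i = n·p_i = [19.15, 31.92, 31.92]
χ² = (40−19.15)²/19.15 + (6−31.92)²/31.92 + (37−31.92)²/31.92 = 44.5462
df = 2
p-value (upper-tail) = 0.00000
At α=0.1: p < α → reject H₀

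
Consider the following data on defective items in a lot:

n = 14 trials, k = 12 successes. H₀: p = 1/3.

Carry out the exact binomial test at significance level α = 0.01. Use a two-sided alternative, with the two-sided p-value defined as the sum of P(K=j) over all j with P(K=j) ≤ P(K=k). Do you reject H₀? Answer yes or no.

Exact binomial: n=14, k=12, p₀=1/3=0.3333
P(X=j) = C(n,j)·p₀^j·(1−p₀)^(n−j); p = Σ P(X=j) over j with P(X=j) ≤ P(X=12)
p-value (two-sided) = 0.00008
At α=0.01: p < α → reject H₀

reject H₀: yes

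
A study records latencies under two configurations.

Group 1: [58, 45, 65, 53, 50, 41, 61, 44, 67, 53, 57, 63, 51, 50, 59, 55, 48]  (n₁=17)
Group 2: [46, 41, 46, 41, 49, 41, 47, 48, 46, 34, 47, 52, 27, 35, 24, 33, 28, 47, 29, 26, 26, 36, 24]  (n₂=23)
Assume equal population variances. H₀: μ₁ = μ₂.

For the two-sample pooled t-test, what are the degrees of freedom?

df = n₁ + n₂ − 2 = 17 + 23 − 2 = 38

degrees of freedom = 38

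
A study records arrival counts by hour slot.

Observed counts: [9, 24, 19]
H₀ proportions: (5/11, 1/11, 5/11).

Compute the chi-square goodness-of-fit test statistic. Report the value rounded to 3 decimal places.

n = 52; E_i = n·p_i = [23.64, 4.73, 23.64]
χ² = (9−23.64)²/23.64 + (24−4.73)²/4.73 + (19−23.64)²/23.64 = 88.5462
df = 2

test statistic = 88.546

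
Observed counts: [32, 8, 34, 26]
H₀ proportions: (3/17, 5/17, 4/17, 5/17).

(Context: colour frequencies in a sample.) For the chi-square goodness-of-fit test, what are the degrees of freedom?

degrees of freedom = 3

df = k − 1 = 4 − 1 = 3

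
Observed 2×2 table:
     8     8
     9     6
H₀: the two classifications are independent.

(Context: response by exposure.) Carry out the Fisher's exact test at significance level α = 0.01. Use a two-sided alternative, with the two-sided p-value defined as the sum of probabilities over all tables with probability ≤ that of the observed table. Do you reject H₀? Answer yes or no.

reject H₀: no

Margins: r₁=16, r₂=15, c₁=17, c₂=14, n=31
p_obs = C(16,8)·C(15,9)/C(31,17); sum pmf over tables with pmf ≤ p_obs
p-value (two-sided) = 0.72239
At α=0.01: p ≥ α → fail to reject H₀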